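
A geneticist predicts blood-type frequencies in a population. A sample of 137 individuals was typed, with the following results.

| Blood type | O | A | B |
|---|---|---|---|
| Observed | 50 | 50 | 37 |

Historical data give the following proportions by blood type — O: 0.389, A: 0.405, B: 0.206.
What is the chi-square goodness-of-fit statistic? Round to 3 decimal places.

3.476

Expected counts E_i = n·p_i: 137×0.389 = 53.293, 137×0.405 = 55.485, 137×0.206 = 28.222.
cat         O        E   (O−E)²/E
O          50   53.293     0.2035
A          50   55.485     0.5422
B          37   28.222     2.7303
Sum = 3.476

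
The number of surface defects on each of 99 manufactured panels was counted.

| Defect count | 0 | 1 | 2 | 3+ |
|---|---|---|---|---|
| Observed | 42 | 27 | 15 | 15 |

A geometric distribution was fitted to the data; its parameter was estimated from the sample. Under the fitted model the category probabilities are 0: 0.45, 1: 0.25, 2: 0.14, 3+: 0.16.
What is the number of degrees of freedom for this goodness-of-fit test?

There are k = 4 categories and 1 parameter estimated from the data, so df = 4 − 1 − 1 = 2.

2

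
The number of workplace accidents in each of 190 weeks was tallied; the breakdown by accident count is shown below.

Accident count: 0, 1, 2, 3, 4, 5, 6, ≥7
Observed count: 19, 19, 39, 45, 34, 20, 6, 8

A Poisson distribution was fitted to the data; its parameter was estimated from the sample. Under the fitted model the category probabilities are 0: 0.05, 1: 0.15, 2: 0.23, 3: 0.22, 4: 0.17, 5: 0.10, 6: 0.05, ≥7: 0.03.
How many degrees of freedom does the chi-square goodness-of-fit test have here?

6

There are k = 8 categories and 1 parameter estimated from the data, so df = 8 − 1 − 1 = 6.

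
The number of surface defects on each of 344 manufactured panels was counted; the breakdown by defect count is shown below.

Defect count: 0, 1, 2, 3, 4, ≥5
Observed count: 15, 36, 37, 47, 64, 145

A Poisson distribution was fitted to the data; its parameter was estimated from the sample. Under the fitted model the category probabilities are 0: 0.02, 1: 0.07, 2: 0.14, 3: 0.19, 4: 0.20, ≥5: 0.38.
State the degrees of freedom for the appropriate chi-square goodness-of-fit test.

There are k = 6 categories and 1 parameter estimated from the data, so df = 6 − 1 − 1 = 4.

4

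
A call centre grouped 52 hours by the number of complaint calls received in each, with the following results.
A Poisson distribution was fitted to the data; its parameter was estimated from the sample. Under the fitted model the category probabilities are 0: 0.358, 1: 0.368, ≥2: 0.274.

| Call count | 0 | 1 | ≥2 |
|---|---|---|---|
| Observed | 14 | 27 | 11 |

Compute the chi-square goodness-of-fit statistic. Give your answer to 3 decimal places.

5.117

Expected counts E_i = n·p_i: 52×0.358 = 18.616, 52×0.368 = 19.136, 52×0.274 = 14.248.
0: (14 − 18.616)²/18.616 = 21.307456/18.616 = 1.1446
1: (27 − 19.136)²/19.136 = 61.842496/19.136 = 3.2317
≥2: (11 − 14.248)²/14.248 = 10.549504/14.248 = 0.7404
Sum = 5.117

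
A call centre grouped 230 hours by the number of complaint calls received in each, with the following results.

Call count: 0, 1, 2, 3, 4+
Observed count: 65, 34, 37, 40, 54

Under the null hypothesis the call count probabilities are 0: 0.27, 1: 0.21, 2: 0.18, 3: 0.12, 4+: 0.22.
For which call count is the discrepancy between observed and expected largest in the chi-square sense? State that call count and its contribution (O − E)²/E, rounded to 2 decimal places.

Expected counts E_i = n·p_i: 230×0.27 = 62.1, 230×0.21 = 48.3, 230×0.18 = 41.4, 230×0.12 = 27.6, 230×0.22 = 50.6.
0: (65 − 62.1)²/62.1 = 8.41/62.1 = 0.135
1: (34 − 48.3)²/48.3 = 204.49/48.3 = 4.234
2: (37 − 41.4)²/41.4 = 19.36/41.4 = 0.468
3: (40 − 27.6)²/27.6 = 153.76/27.6 = 5.571
4+: (54 − 50.6)²/50.6 = 11.56/50.6 = 0.228
The largest term is for 3: 5.57.

3, 5.57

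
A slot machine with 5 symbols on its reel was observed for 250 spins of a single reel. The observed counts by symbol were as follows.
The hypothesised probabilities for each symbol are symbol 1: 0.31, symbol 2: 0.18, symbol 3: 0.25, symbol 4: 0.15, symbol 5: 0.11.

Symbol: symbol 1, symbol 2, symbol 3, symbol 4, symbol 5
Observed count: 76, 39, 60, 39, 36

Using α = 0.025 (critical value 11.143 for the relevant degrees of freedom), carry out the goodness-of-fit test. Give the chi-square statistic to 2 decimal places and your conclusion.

Expected counts E_i = n·p_i: 250×0.31 = 77.5, 250×0.18 = 45, 250×0.25 = 62.5, 250×0.15 = 37.5, 250×0.11 = 27.5.
symbol 1: (76 − 77.5)²/77.5 = 2.25/77.5 = 0.029
symbol 2: (39 − 45)²/45 = 36/45 = 0.800
symbol 3: (60 − 62.5)²/62.5 = 6.25/62.5 = 0.100
symbol 4: (39 − 37.5)²/37.5 = 2.25/37.5 = 0.060
symbol 5: (36 − 27.5)²/27.5 = 72.25/27.5 = 2.627
Sum = 3.62
df = 4. Since 3.62 < 11.143, we do not reject H₀.

3.62; do not reject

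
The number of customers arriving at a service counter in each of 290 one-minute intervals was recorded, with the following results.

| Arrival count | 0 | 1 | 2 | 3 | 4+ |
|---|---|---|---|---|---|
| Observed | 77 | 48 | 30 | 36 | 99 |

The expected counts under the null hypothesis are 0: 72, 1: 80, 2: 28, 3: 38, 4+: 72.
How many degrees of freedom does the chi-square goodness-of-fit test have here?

4

There are k = 5 categories and no parameters were estimated from the data, so df = 5 − 1 = 4.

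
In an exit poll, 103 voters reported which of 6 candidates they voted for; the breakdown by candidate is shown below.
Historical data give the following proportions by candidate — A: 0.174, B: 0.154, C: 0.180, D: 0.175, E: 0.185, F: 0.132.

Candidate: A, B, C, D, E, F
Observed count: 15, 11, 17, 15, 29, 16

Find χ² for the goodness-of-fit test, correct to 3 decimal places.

Expected counts E_i = n·p_i: 103×0.174 = 17.922, 103×0.154 = 15.862, 103×0.180 = 18.54, 103×0.175 = 18.025, 103×0.185 = 19.055, 103×0.132 = 13.596.
χ² = (15−17.922)²/17.922 + (11−15.862)²/15.862 + (17−18.54)²/18.54 + (15−18.025)²/18.025 + (29−19.055)²/19.055 + (16−13.596)²/13.596
   = 0.4764 + 1.4903 + 0.1279 + 0.5077 + 5.1904 + 0.4251
Sum = 8.218

8.218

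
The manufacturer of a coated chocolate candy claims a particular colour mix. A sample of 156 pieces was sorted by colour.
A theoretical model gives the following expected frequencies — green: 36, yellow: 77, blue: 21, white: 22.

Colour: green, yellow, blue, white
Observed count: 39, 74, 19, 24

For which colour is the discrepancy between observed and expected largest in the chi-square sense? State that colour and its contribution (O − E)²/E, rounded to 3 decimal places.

green, 0.250

χ² = (39−36)²/36 + (74−77)²/77 + (19−21)²/21 + (24−22)²/22
   = 0.2500 + 0.1169 + 0.1905 + 0.1818
The largest term is for green: 0.250.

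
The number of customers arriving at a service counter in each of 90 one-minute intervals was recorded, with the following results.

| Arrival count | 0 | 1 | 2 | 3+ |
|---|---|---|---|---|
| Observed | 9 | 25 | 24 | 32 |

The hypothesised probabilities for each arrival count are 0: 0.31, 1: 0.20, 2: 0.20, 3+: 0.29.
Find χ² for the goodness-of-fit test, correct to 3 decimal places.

Expected counts E_i = n·p_i: 90×0.31 = 27.9, 90×0.20 = 18, 90×0.20 = 18, 90×0.29 = 26.1.
cat         O        E   (O−E)²/E
0           9     27.9    12.8032
1          25       18     2.7222
2          24       18     2.0000
3+         32     26.1     1.3337
Sum = 18.859

18.859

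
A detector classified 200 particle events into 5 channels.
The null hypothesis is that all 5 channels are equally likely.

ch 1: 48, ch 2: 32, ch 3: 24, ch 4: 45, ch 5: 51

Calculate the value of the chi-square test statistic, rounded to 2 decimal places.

13.25

Expected count for each of the 5 categories: 200/5 = 40.
ch 1: (48 − 40)²/40 = 64/40 = 1.600
ch 2: (32 − 40)²/40 = 64/40 = 1.600
ch 3: (24 − 40)²/40 = 256/40 = 6.400
ch 4: (45 − 40)²/40 = 25/40 = 0.625
ch 5: (51 − 40)²/40 = 121/40 = 3.025
Sum = 13.25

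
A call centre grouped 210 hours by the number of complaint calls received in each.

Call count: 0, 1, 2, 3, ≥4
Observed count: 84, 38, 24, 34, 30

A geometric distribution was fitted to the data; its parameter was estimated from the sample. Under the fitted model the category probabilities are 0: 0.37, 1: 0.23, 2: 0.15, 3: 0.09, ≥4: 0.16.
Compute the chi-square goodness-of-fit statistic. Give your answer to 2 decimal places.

16.94

Expected counts E_i = n·p_i: 210×0.37 = 77.7, 210×0.23 = 48.3, 210×0.15 = 31.5, 210×0.09 = 18.9, 210×0.16 = 33.6.
χ² = (84−77.7)²/77.7 + (38−48.3)²/48.3 + (24−31.5)²/31.5 + (34−18.9)²/18.9 + (30−33.6)²/33.6
   = 0.511 + 2.196 + 1.786 + 12.064 + 0.386
Sum = 16.94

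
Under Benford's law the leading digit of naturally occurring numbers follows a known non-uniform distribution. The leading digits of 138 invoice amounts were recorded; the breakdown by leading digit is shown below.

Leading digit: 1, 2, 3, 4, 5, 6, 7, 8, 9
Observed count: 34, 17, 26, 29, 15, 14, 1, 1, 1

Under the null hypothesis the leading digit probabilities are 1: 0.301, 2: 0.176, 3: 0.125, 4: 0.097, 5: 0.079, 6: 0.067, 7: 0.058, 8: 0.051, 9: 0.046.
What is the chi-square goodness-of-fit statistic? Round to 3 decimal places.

Expected counts E_i = n·p_i: 138×0.301 = 41.538, 138×0.176 = 24.288, 138×0.125 = 17.25, 138×0.097 = 13.386, 138×0.079 = 10.902, 138×0.067 = 9.246, 138×0.058 = 8.004, 138×0.051 = 7.038, 138×0.046 = 6.348.
1: (34 − 41.538)²/41.538 = 56.821444/41.538 = 1.3679
2: (17 − 24.288)²/24.288 = 53.114944/24.288 = 2.1869
3: (26 − 17.25)²/17.25 = 76.5625/17.25 = 4.4384
4: (29 − 13.386)²/13.386 = 243.796996/13.386 = 18.2128
5: (15 − 10.902)²/10.902 = 16.793604/10.902 = 1.5404
6: (14 − 9.246)²/9.246 = 22.600516/9.246 = 2.4444
7: (1 − 8.004)²/8.004 = 49.056016/8.004 = 6.1289
8: (1 − 7.038)²/7.038 = 36.457444/7.038 = 5.1801
9: (1 − 6.348)²/6.348 = 28.601104/6.348 = 4.5055
Sum = 46.005

46.005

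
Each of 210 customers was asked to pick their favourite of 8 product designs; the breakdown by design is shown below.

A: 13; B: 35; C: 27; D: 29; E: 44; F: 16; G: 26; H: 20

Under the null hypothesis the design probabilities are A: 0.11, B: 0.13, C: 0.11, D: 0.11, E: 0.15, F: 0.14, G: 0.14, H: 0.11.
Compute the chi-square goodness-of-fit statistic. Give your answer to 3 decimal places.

Expected counts E_i = n·p_i: 210×0.11 = 23.1, 210×0.13 = 27.3, 210×0.11 = 23.1, 210×0.11 = 23.1, 210×0.15 = 31.5, 210×0.14 = 29.4, 210×0.14 = 29.4, 210×0.11 = 23.1.
A: (13 − 23.1)²/23.1 = 102.01/23.1 = 4.4160
B: (35 − 27.3)²/27.3 = 59.29/27.3 = 2.1718
C: (27 − 23.1)²/23.1 = 15.21/23.1 = 0.6584
D: (29 − 23.1)²/23.1 = 34.81/23.1 = 1.5069
E: (44 − 31.5)²/31.5 = 156.25/31.5 = 4.9603
F: (16 − 29.4)²/29.4 = 179.56/29.4 = 6.1075
G: (26 − 29.4)²/29.4 = 11.56/29.4 = 0.3932
H: (20 − 23.1)²/23.1 = 9.61/23.1 = 0.4160
Sum = 20.630

20.630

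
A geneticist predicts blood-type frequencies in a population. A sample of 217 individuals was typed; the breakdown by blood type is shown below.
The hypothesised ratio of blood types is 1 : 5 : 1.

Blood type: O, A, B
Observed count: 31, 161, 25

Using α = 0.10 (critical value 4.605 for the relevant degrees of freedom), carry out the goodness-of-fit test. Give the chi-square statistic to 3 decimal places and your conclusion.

1.394; do not reject

Ratio total = 7. Expected counts: 217×1/7 = 31, 217×5/7 = 155, 217×1/7 = 31.
χ² = (31−31)²/31 + (161−155)²/155 + (25−31)²/31
   = 0.0000 + 0.2323 + 1.1613
Sum = 1.394
df = 2. Since 1.394 < 4.605, we do not reject H₀.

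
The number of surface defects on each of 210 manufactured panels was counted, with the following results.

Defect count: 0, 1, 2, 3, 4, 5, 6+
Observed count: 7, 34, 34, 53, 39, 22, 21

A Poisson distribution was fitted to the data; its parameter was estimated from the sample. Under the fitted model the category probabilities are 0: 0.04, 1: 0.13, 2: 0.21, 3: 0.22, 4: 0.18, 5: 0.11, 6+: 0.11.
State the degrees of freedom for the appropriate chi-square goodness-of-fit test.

5

There are k = 7 categories and 1 parameter estimated from the data, so df = 7 − 1 − 1 = 5.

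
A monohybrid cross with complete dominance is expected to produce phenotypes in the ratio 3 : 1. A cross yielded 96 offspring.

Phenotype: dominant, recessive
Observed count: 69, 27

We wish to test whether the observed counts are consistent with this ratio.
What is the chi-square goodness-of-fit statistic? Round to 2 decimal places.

Ratio total = 4. Expected counts: 96×3/4 = 72, 96×1/4 = 24.
χ² = (69−72)²/72 + (27−24)²/24
   = 0.125 + 0.375
Sum = 0.50

0.50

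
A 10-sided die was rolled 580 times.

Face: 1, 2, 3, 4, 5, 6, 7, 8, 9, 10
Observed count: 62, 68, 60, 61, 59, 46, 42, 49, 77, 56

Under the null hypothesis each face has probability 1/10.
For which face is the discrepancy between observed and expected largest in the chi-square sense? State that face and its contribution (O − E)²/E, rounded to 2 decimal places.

Under H₀ each category has probability 1/10, so each expected count is 580/10 = 58.
cat         O        E   (O−E)²/E
1          62       58      0.276
2          68       58      1.724
3          60       58      0.069
4          61       58      0.155
5          59       58      0.017
6          46       58      2.483
7          42       58      4.414
8          49       58      1.397
9          77       58      6.224
10         56       58      0.069
The largest term is for 9: 6.22.

9, 6.22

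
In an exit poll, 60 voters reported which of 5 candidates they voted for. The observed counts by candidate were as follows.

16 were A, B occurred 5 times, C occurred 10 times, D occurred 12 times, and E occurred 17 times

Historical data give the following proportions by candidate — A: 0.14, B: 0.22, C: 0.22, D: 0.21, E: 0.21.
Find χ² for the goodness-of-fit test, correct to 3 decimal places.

14.311

Expected counts E_i = n·p_i: 60×0.14 = 8.4, 60×0.22 = 13.2, 60×0.22 = 13.2, 60×0.21 = 12.6, 60×0.21 = 12.6.
A: (16 − 8.4)²/8.4 = 57.76/8.4 = 6.8762
B: (5 − 13.2)²/13.2 = 67.24/13.2 = 5.0939
C: (10 − 13.2)²/13.2 = 10.24/13.2 = 0.7758
D: (12 − 12.6)²/12.6 = 0.36/12.6 = 0.0286
E: (17 − 12.6)²/12.6 = 19.36/12.6 = 1.5365
Sum = 14.311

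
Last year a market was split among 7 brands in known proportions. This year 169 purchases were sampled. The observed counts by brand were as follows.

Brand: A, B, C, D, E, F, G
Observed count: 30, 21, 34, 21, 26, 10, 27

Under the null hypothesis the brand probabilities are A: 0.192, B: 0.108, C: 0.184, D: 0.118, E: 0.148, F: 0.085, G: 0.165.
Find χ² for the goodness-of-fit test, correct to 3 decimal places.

Expected counts E_i = n·p_i: 169×0.192 = 32.448, 169×0.108 = 18.252, 169×0.184 = 31.096, 169×0.118 = 19.942, 169×0.148 = 25.012, 169×0.085 = 14.365, 169×0.165 = 27.885.
A: (30 − 32.448)²/32.448 = 5.992704/32.448 = 0.1847
B: (21 − 18.252)²/18.252 = 7.551504/18.252 = 0.4137
C: (34 − 31.096)²/31.096 = 8.433216/31.096 = 0.2712
D: (21 − 19.942)²/19.942 = 1.119364/19.942 = 0.0561
E: (26 − 25.012)²/25.012 = 0.976144/25.012 = 0.0390
F: (10 − 14.365)²/14.365 = 19.053225/14.365 = 1.3264
G: (27 − 27.885)²/27.885 = 0.783225/27.885 = 0.0281
Sum = 2.319

2.319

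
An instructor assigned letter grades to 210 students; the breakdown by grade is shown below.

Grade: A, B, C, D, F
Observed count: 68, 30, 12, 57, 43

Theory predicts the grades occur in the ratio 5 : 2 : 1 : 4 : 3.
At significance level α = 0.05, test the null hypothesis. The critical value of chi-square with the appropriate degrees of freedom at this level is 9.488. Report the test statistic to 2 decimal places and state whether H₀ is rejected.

0.53; do not reject

Ratio total = 15. Expected counts: 210×5/15 = 70, 210×2/15 = 28, 210×1/15 = 14, 210×4/15 = 56, 210×3/15 = 42.
A: (68 − 70)²/70 = 4/70 = 0.057
B: (30 − 28)²/28 = 4/28 = 0.143
C: (12 − 14)²/14 = 4/14 = 0.286
D: (57 − 56)²/56 = 1/56 = 0.018
F: (43 − 42)²/42 = 1/42 = 0.024
Sum = 0.53
df = 4. Since 0.53 < 9.488, we do not reject H₀.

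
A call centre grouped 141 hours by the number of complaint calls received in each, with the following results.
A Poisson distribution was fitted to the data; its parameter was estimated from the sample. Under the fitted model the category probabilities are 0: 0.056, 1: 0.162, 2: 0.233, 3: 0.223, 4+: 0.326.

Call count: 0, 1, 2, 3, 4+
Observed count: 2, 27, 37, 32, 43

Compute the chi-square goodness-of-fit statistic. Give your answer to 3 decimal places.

5.884

Expected counts E_i = n·p_i: 141×0.056 = 7.896, 141×0.162 = 22.842, 141×0.233 = 32.853, 141×0.223 = 31.443, 141×0.326 = 45.966.
cat         O        E   (O−E)²/E
0           2    7.896     4.4026
1          27   22.842     0.7569
2          37   32.853     0.5235
3          32   31.443     0.0099
4+         43   45.966     0.1914
Sum = 5.884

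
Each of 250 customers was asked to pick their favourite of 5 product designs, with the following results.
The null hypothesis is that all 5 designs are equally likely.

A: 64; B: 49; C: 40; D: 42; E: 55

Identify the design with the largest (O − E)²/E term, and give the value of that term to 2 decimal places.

Expected count for each of the 5 categories: 250/5 = 50.
χ² = (64−50)²/50 + (49−50)²/50 + (40−50)²/50 + (42−50)²/50 + (55−50)²/50
   = 3.920 + 0.020 + 2.000 + 1.280 + 0.500
The largest term is for A: 3.92.

A, 3.92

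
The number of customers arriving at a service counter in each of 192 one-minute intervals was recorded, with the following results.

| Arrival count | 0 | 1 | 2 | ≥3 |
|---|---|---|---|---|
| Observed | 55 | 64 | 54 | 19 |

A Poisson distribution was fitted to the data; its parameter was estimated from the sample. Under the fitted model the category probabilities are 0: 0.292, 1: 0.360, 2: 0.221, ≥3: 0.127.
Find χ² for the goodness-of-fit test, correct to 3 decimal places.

Expected counts E_i = n·p_i: 192×0.292 = 56.064, 192×0.360 = 69.12, 192×0.221 = 42.432, 192×0.127 = 24.384.
cat         O        E   (O−E)²/E
0          55   56.064     0.0202
1          64    69.12     0.3793
2          54   42.432     3.1537
≥3         19   24.384     1.1888
Sum = 4.742

4.742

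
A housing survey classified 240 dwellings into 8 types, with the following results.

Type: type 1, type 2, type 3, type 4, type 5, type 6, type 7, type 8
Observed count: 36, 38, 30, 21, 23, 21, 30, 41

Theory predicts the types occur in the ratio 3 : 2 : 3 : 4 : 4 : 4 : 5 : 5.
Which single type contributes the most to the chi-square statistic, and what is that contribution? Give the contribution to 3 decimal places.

type 2, 30.250

Ratio total = 30. Expected counts: 240×3/30 = 24, 240×2/30 = 16, 240×3/30 = 24, 240×4/30 = 32, 240×4/30 = 32, 240×4/30 = 32, 240×5/30 = 40, 240×5/30 = 40.
type 1: (36 − 24)²/24 = 144/24 = 6.0000
type 2: (38 − 16)²/16 = 484/16 = 30.2500
type 3: (30 − 24)²/24 = 36/24 = 1.5000
type 4: (21 − 32)²/32 = 121/32 = 3.7813
type 5: (23 − 32)²/32 = 81/32 = 2.5313
type 6: (21 − 32)²/32 = 121/32 = 3.7813
type 7: (30 − 40)²/40 = 100/40 = 2.5000
type 8: (41 − 40)²/40 = 1/40 = 0.0250
The largest term is for type 2: 30.250.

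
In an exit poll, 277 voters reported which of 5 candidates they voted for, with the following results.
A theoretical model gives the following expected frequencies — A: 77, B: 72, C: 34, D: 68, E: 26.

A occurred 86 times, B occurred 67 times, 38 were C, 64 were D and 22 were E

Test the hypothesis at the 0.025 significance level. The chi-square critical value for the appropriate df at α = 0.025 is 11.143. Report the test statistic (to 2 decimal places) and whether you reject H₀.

2.72; do not reject

cat         O        E   (O−E)²/E
A          86       77      1.052
B          67       72      0.347
C          38       34      0.471
D          64       68      0.235
E          22       26      0.615
Sum = 2.72
df = 4. Since 2.72 < 11.143, we do not reject H₀.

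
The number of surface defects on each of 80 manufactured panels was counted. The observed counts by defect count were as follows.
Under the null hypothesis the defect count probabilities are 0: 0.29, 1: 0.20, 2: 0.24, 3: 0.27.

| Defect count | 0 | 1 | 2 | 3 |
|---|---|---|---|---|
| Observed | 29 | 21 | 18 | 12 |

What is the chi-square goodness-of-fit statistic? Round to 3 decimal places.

Expected counts E_i = n·p_i: 80×0.29 = 23.2, 80×0.20 = 16, 80×0.24 = 19.2, 80×0.27 = 21.6.
cat         O        E   (O−E)²/E
0          29     23.2     1.4500
1          21       16     1.5625
2          18     19.2     0.0750
3          12     21.6     4.2667
Sum = 7.354

7.354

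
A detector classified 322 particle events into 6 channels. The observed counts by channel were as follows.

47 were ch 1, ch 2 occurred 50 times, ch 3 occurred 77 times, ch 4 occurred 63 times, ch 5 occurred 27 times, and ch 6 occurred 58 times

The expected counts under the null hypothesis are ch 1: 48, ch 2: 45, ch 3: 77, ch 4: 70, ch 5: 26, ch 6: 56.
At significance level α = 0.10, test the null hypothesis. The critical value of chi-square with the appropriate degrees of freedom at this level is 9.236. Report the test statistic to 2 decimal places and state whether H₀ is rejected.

cat         O        E   (O−E)²/E
ch 1       47       48      0.021
ch 2       50       45      0.556
ch 3       77       77      0.000
ch 4       63       70      0.700
ch 5       27       26      0.038
ch 6       58       56      0.071
Sum = 1.39
df = 5. Since 1.39 < 9.236, we do not reject H₀.

1.39; do not reject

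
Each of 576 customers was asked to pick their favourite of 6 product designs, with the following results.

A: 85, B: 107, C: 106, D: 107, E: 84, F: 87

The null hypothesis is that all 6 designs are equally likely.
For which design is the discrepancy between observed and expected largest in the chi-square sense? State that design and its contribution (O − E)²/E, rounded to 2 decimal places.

E, 1.50

Expected count for each of the 6 categories: 576/6 = 96.
χ² = (85−96)²/96 + (107−96)²/96 + (106−96)²/96 + (107−96)²/96 + (84−96)²/96 + (87−96)²/96
   = 1.260 + 1.260 + 1.042 + 1.260 + 1.500 + 0.844
The largest term is for E: 1.50.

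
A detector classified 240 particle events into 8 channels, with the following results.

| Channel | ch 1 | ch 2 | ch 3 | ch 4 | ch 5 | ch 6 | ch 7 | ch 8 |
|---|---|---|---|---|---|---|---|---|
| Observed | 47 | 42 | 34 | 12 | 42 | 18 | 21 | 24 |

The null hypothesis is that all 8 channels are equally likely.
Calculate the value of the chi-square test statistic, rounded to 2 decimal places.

39.27

Under H₀ each category has probability 1/8, so each expected count is 240/8 = 30.
χ² = (47−30)²/30 + (42−30)²/30 + (34−30)²/30 + (12−30)²/30 + (42−30)²/30 + (18−30)²/30 + (21−30)²/30 + (24−30)²/30
   = 9.633 + 4.800 + 0.533 + 10.800 + 4.800 + 4.800 + 2.700 + 1.200
Sum = 39.27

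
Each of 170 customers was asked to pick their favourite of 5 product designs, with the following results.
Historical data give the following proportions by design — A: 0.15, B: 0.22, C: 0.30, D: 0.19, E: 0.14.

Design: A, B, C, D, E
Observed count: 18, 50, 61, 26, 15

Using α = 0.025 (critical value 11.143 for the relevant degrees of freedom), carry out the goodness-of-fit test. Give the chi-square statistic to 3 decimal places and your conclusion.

12.894; reject

Expected counts E_i = n·p_i: 170×0.15 = 25.5, 170×0.22 = 37.4, 170×0.30 = 51, 170×0.19 = 32.3, 170×0.14 = 23.8.
A: (18 − 25.5)²/25.5 = 56.25/25.5 = 2.2059
B: (50 − 37.4)²/37.4 = 158.76/37.4 = 4.2449
C: (61 − 51)²/51 = 100/51 = 1.9608
D: (26 − 32.3)²/32.3 = 39.69/32.3 = 1.2288
E: (15 − 23.8)²/23.8 = 77.44/23.8 = 3.2538
Sum = 12.894
df = 4. Since 12.894 > 11.143, we reject H₀.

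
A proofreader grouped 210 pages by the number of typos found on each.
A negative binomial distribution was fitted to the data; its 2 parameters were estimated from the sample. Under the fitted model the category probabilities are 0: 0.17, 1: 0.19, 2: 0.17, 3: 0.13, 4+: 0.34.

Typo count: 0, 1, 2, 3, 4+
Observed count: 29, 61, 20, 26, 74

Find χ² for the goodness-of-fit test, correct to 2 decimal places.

19.48

Expected counts E_i = n·p_i: 210×0.17 = 35.7, 210×0.19 = 39.9, 210×0.17 = 35.7, 210×0.13 = 27.3, 210×0.34 = 71.4.
χ² = (29−35.7)²/35.7 + (61−39.9)²/39.9 + (20−35.7)²/35.7 + (26−27.3)²/27.3 + (74−71.4)²/71.4
   = 1.257 + 11.158 + 6.904 + 0.062 + 0.095
Sum = 19.48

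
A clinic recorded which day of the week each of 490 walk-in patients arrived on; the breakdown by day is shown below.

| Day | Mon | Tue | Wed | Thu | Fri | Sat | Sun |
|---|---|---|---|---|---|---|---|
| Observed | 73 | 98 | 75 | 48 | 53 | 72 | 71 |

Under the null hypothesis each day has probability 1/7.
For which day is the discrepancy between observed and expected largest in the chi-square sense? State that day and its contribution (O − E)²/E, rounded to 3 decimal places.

Expected count for each of the 7 categories: 490/7 = 70.
χ² = (73−70)²/70 + (98−70)²/70 + (75−70)²/70 + (48−70)²/70 + (53−70)²/70 + (72−70)²/70 + (71−70)²/70
   = 0.1286 + 11.2000 + 0.3571 + 6.9143 + 4.1286 + 0.0571 + 0.0143
The largest term is for Tue: 11.200.

Tue, 11.200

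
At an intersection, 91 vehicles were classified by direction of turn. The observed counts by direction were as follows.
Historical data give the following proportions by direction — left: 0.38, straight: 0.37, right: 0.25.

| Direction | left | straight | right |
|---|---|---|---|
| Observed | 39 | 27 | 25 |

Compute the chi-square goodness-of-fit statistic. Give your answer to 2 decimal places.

Expected counts E_i = n·p_i: 91×0.38 = 34.58, 91×0.37 = 33.67, 91×0.25 = 22.75.
left: (39 − 34.58)²/34.58 = 19.5364/34.58 = 0.565
straight: (27 − 33.67)²/33.67 = 44.4889/33.67 = 1.321
right: (25 − 22.75)²/22.75 = 5.0625/22.75 = 0.223
Sum = 2.11

2.11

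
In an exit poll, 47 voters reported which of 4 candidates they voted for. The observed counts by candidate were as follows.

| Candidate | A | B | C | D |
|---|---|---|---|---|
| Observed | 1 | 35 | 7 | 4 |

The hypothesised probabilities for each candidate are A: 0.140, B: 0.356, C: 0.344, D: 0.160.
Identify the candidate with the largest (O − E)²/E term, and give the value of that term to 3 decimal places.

B, 19.945

Expected counts E_i = n·p_i: 47×0.140 = 6.58, 47×0.356 = 16.732, 47×0.344 = 16.168, 47×0.160 = 7.52.
A: (1 − 6.58)²/6.58 = 31.1364/6.58 = 4.7320
B: (35 − 16.732)²/16.732 = 333.719824/16.732 = 19.9450
C: (7 − 16.168)²/16.168 = 84.052224/16.168 = 5.1987
D: (4 − 7.52)²/7.52 = 12.3904/7.52 = 1.6477
The largest term is for B: 19.945.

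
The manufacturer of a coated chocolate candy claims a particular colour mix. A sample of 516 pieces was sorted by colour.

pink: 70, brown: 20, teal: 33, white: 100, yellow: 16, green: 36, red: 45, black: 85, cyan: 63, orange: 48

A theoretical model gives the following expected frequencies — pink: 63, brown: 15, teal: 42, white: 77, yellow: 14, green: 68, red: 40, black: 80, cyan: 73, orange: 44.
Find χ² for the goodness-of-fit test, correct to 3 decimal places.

29.259

χ² = (70−63)²/63 + (20−15)²/15 + (33−42)²/42 + (100−77)²/77 + (16−14)²/14 + (36−68)²/68 + (45−40)²/40 + (85−80)²/80 + (63−73)²/73 + (48−44)²/44
   = 0.7778 + 1.6667 + 1.9286 + 6.8701 + 0.2857 + 15.0588 + 0.6250 + 0.3125 + 1.3699 + 0.3636
Sum = 29.259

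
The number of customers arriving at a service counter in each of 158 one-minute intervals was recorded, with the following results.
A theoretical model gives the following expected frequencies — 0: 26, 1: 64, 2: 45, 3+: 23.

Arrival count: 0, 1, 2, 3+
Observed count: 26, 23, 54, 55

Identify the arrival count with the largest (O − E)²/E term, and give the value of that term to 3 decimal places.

χ² = (26−26)²/26 + (23−64)²/64 + (54−45)²/45 + (55−23)²/23
   = 0.0000 + 26.2656 + 1.8000 + 44.5217
The largest term is for 3+: 44.522.

3+, 44.522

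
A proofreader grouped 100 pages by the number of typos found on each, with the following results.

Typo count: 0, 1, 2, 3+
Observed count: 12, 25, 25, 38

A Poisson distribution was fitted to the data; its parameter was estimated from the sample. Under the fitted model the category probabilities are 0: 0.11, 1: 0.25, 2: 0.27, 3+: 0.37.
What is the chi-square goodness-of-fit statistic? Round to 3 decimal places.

Expected counts E_i = n·p_i: 100×0.11 = 11, 100×0.25 = 25, 100×0.27 = 27, 100×0.37 = 37.
χ² = (12−11)²/11 + (25−25)²/25 + (25−27)²/27 + (38−37)²/37
   = 0.0909 + 0.0000 + 0.1481 + 0.0270
Sum = 0.266

0.266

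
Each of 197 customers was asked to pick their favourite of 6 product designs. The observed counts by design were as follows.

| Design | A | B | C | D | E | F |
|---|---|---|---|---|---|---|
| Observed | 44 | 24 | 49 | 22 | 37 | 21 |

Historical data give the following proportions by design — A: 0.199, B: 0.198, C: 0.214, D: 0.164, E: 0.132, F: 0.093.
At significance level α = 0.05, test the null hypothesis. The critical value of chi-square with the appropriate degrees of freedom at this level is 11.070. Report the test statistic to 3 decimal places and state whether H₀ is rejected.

15.801; reject

Expected counts E_i = n·p_i: 197×0.199 = 39.203, 197×0.198 = 39.006, 197×0.214 = 42.158, 197×0.164 = 32.308, 197×0.132 = 26.004, 197×0.093 = 18.321.
A: (44 − 39.203)²/39.203 = 23.011209/39.203 = 0.5870
B: (24 − 39.006)²/39.006 = 225.180036/39.006 = 5.7730
C: (49 − 42.158)²/42.158 = 46.812964/42.158 = 1.1104
D: (22 − 32.308)²/32.308 = 106.254864/32.308 = 3.2888
E: (37 − 26.004)²/26.004 = 120.912016/26.004 = 4.6497
F: (21 − 18.321)²/18.321 = 7.177041/18.321 = 0.3917
Sum = 15.801
df = 5. Since 15.801 > 11.070, we reject H₀.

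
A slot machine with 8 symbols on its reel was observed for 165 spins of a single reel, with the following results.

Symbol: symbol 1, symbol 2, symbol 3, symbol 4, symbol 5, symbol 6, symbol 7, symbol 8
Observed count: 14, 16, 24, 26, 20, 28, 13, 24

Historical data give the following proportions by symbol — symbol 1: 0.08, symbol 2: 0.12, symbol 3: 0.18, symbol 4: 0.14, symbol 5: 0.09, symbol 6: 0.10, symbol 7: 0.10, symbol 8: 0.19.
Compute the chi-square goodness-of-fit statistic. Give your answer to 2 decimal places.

14.50

Expected counts E_i = n·p_i: 165×0.08 = 13.2, 165×0.12 = 19.8, 165×0.18 = 29.7, 165×0.14 = 23.1, 165×0.09 = 14.85, 165×0.10 = 16.5, 165×0.10 = 16.5, 165×0.19 = 31.35.
symbol 1: (14 − 13.2)²/13.2 = 0.64/13.2 = 0.048
symbol 2: (16 − 19.8)²/19.8 = 14.44/19.8 = 0.729
symbol 3: (24 − 29.7)²/29.7 = 32.49/29.7 = 1.094
symbol 4: (26 − 23.1)²/23.1 = 8.41/23.1 = 0.364
symbol 5: (20 − 14.85)²/14.85 = 26.5225/14.85 = 1.786
symbol 6: (28 − 16.5)²/16.5 = 132.25/16.5 = 8.015
symbol 7: (13 − 16.5)²/16.5 = 12.25/16.5 = 0.742
symbol 8: (24 − 31.35)²/31.35 = 54.0225/31.35 = 1.723
Sum = 14.50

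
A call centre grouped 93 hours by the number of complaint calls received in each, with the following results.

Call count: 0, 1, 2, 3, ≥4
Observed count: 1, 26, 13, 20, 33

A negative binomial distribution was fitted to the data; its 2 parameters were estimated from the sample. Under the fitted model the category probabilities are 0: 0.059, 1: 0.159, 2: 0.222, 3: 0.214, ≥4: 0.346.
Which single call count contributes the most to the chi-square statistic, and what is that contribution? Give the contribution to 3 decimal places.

1, 8.503

Expected counts E_i = n·p_i: 93×0.059 = 5.487, 93×0.159 = 14.787, 93×0.222 = 20.646, 93×0.214 = 19.902, 93×0.346 = 32.178.
cat         O        E   (O−E)²/E
0           1    5.487     3.6692
1          26   14.787     8.5028
2          13   20.646     2.8316
3          20   19.902     0.0005
≥4         33   32.178     0.0210
The largest term is for 1: 8.503.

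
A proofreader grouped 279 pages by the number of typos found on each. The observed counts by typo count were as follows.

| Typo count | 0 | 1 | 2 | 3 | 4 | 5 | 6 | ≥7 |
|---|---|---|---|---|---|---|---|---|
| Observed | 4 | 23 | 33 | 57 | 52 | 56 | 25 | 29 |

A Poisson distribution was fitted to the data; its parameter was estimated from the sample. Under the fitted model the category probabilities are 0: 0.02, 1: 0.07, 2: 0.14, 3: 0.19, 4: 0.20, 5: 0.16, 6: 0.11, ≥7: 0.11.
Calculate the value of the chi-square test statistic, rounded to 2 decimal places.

6.60

Expected counts E_i = n·p_i: 279×0.02 = 5.58, 279×0.07 = 19.53, 279×0.14 = 39.06, 279×0.19 = 53.01, 279×0.20 = 55.8, 279×0.16 = 44.64, 279×0.11 = 30.69, 279×0.11 = 30.69.
cat         O        E   (O−E)²/E
0           4     5.58      0.447
1          23    19.53      0.617
2          33    39.06      0.940
3          57    53.01      0.300
4          52     55.8      0.259
5          56    44.64      2.891
6          25    30.69      1.055
≥7         29    30.69      0.093
Sum = 6.60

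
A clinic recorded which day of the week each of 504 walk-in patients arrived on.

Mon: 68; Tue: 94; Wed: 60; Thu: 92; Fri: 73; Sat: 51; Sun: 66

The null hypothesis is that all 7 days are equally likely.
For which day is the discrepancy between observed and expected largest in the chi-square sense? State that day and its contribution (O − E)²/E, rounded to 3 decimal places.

Tue, 6.722

Under H₀ each category has probability 1/7, so each expected count is 504/7 = 72.
Mon: (68 − 72)²/72 = 16/72 = 0.2222
Tue: (94 − 72)²/72 = 484/72 = 6.7222
Wed: (60 − 72)²/72 = 144/72 = 2.0000
Thu: (92 − 72)²/72 = 400/72 = 5.5556
Fri: (73 − 72)²/72 = 1/72 = 0.0139
Sat: (51 − 72)²/72 = 441/72 = 6.1250
Sun: (66 − 72)²/72 = 36/72 = 0.5000
The largest term is for Tue: 6.722.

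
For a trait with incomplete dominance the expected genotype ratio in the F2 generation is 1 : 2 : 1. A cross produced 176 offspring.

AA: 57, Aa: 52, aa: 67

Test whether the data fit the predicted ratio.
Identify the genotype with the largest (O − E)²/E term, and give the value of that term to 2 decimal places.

Aa, 14.73

Ratio total = 4. Expected counts: 176×1/4 = 44, 176×2/4 = 88, 176×1/4 = 44.
cat         O        E   (O−E)²/E
AA         57       44      3.841
Aa         52       88     14.727
aa         67       44     12.023
The largest term is for Aa: 14.73.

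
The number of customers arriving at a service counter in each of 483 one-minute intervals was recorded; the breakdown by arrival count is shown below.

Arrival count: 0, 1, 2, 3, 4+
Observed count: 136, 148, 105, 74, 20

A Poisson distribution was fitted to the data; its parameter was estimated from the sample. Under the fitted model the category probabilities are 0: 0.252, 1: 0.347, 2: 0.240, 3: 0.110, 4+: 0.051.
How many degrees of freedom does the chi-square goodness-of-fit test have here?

3

There are k = 5 categories and 1 parameter estimated from the data, so df = 5 − 1 − 1 = 3.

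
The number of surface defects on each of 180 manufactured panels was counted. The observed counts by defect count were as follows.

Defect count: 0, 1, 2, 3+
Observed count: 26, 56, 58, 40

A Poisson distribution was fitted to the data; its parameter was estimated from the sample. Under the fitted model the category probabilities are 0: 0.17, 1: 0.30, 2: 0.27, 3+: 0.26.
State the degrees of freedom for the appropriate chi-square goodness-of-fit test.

2

There are k = 4 categories and 1 parameter estimated from the data, so df = 4 − 1 − 1 = 2.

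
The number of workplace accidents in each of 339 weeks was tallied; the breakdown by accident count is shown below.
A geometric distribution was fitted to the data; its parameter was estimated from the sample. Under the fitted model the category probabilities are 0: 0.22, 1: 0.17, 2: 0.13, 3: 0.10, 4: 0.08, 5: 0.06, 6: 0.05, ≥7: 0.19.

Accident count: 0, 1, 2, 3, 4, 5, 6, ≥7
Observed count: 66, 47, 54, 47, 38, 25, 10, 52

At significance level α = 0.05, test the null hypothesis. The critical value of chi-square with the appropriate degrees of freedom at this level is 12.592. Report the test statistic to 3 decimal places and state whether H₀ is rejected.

Expected counts E_i = n·p_i: 339×0.22 = 74.58, 339×0.17 = 57.63, 339×0.13 = 44.07, 339×0.10 = 33.9, 339×0.08 = 27.12, 339×0.06 = 20.34, 339×0.05 = 16.95, 339×0.19 = 64.41.
0: (66 − 74.58)²/74.58 = 73.6164/74.58 = 0.9871
1: (47 − 57.63)²/57.63 = 112.9969/57.63 = 1.9607
2: (54 − 44.07)²/44.07 = 98.6049/44.07 = 2.2375
3: (47 − 33.9)²/33.9 = 171.61/33.9 = 5.0622
4: (38 − 27.12)²/27.12 = 118.3744/27.12 = 4.3648
5: (25 − 20.34)²/20.34 = 21.7156/20.34 = 1.0676
6: (10 − 16.95)²/16.95 = 48.3025/16.95 = 2.8497
≥7: (52 − 64.41)²/64.41 = 154.0081/64.41 = 2.3911
Sum = 20.921
df = 6. Since 20.921 > 12.592, we reject H₀.

20.921; reject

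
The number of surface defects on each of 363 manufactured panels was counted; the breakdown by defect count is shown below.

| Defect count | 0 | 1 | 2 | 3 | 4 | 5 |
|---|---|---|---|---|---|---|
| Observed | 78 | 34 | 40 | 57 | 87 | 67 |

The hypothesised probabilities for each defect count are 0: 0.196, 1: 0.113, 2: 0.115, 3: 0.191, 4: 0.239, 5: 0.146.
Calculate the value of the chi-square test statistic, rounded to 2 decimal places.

7.83

Expected counts E_i = n·p_i: 363×0.196 = 71.148, 363×0.113 = 41.019, 363×0.115 = 41.745, 363×0.191 = 69.333, 363×0.239 = 86.757, 363×0.146 = 52.998.
0: (78 − 71.148)²/71.148 = 46.949904/71.148 = 0.660
1: (34 − 41.019)²/41.019 = 49.266361/41.019 = 1.201
2: (40 − 41.745)²/41.745 = 3.045025/41.745 = 0.073
3: (57 − 69.333)²/69.333 = 152.102889/69.333 = 2.194
4: (87 − 86.757)²/86.757 = 0.059049/86.757 = 0.001
5: (67 − 52.998)²/52.998 = 196.056004/52.998 = 3.699
Sum = 7.83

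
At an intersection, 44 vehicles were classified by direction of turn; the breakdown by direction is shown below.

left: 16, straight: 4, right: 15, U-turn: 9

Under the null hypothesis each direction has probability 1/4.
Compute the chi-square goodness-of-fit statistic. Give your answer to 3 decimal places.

8.545

Expected count for each of the 4 categories: 44/4 = 11.
left: (16 − 11)²/11 = 25/11 = 2.2727
straight: (4 − 11)²/11 = 49/11 = 4.4545
right: (15 − 11)²/11 = 16/11 = 1.4545
U-turn: (9 − 11)²/11 = 4/11 = 0.3636
Sum = 8.545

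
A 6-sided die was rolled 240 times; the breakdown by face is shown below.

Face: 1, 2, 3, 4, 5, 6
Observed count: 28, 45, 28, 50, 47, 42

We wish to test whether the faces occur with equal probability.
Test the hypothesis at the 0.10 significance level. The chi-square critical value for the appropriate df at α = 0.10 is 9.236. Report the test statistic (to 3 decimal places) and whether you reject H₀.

Expected count for each of the 6 categories: 240/6 = 40.
cat         O        E   (O−E)²/E
1          28       40     3.6000
2          45       40     0.6250
3          28       40     3.6000
4          50       40     2.5000
5          47       40     1.2250
6          42       40     0.1000
Sum = 11.650
df = 5. Since 11.650 > 9.236, we reject H₀.

11.650; reject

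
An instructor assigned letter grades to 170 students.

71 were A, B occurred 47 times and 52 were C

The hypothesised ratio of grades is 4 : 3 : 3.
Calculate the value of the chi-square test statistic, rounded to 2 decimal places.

0.47

Ratio total = 10. Expected counts: 170×4/10 = 68, 170×3/10 = 51, 170×3/10 = 51.
cat         O        E   (O−E)²/E
A          71       68      0.132
B          47       51      0.314
C          52       51      0.020
Sum = 0.47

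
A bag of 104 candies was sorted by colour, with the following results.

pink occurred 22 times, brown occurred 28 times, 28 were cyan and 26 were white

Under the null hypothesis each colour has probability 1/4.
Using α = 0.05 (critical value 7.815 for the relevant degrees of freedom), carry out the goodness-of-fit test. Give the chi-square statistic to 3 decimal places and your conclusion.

0.923; do not reject

Under H₀ each category has probability 1/4, so each expected count is 104/4 = 26.
χ² = (22−26)²/26 + (28−26)²/26 + (28−26)²/26 + (26−26)²/26
   = 0.6154 + 0.1538 + 0.1538 + 0.0000
Sum = 0.923
df = 3. Since 0.923 < 7.815, we do not reject H₀.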